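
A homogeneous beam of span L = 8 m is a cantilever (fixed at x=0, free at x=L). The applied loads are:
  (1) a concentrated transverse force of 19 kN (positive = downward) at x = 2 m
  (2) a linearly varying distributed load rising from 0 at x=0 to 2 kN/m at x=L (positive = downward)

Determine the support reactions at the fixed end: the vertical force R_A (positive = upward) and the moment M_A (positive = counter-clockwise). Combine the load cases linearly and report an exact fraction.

R_A = 27 kN, M_A = 242/3 kN·m

Load 1 — point force P=19 kN at a=2 m (b=L-a=6):
  R_A = P = 19 kN
  M_A = Pa = 19·2 = 38 kN·m
Load 2 — triangular load w₀=2 kN/m (0→w₀ over full span):
  R_A = w₀L/2 = 2·8/2 = 8 kN
  M_A = w₀L²/3 = 2·8²/3 = 128/3 kN·m
Superposition: R_A = 27 kN, M_A = 242/3 kN·m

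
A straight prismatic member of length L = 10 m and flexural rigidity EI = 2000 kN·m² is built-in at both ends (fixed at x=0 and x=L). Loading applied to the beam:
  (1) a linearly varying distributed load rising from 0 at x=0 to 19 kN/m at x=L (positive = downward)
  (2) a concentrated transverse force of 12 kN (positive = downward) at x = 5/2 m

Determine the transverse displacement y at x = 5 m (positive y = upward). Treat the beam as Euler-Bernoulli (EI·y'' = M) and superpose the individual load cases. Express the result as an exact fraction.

y(5) = -107/768 m

Load 1 — triangular load w₀=19 kN/m (0→w₀ over full span):
  y_1 = -w₀x²(L-x)²(x+2L)/(120LEI) = -19·5²·(10-5)²·(5+2·10)/(120·10·2000) = -95/768 m
Load 2 — point force P=12 kN at a=5/2 m (b=L-a=15/2):
  y_2 = -Pa²(L-x)²(3bL-(3b+a)(L-x))/(6L³EI)  [x>a] = -12·(5/2)²·(10-5)²·(3·(15/2)·10-(3·(15/2)+(5/2))·(10-5))/(6·10³·2000) = -1/64 m
Superposition: y = Σ y_i = -107/768 m ≈ -0.139323 m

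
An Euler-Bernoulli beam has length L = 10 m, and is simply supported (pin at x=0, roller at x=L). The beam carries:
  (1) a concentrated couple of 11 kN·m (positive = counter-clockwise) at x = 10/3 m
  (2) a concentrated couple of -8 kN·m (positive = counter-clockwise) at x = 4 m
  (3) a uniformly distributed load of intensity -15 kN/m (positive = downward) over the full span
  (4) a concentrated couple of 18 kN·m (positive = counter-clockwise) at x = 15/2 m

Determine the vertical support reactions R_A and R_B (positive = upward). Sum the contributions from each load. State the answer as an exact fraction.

R_A = -729/10 kN, R_B = -771/10 kN

Load 1 — applied couple M₀=11 kN·m at a=10/3 m (b=L-a=20/3):
  R_A = M₀/L = 11/10 kN
  R_B = -M₀/L = -11/10 kN
Load 2 — applied couple M₀=-8 kN·m at a=4 m (b=L-a=6):
  R_A = M₀/L = (-8)/10 = -4/5 kN
  R_B = -M₀/L = -(-8)/10 = 4/5 kN
Load 3 — uniform load w=-15 kN/m over full span:
  R_A = wL/2 = (-15)·10/2 = -75 kN
  R_B = wL/2 = (-15)·10/2 = -75 kN
Load 4 — applied couple M₀=18 kN·m at a=15/2 m (b=L-a=5/2):
  R_A = M₀/L = 18/10 = 9/5 kN
  R_B = -M₀/L = -18/10 = -9/5 kN
Superposition: R_A = -729/10 kN, R_B = -771/10 kN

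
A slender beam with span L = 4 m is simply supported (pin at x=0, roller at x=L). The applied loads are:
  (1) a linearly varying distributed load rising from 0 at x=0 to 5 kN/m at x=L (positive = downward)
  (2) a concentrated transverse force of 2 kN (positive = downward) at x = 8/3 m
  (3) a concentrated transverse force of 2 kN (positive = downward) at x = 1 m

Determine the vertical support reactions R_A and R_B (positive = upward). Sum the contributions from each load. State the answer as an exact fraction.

R_A = 11/2 kN, R_B = 17/2 kN

Load 1 — triangular load w₀=5 kN/m (0→w₀ over full span):
  R_A = w₀L/6 = 5·4/6 = 10/3 kN
  R_B = w₀L/3 = 5·4/3 = 20/3 kN
Load 2 — point force P=2 kN at a=8/3 m (b=L-a=4/3):
  R_A = Pb/L = 2·(4/3)/4 = 2/3 kN
  R_B = Pa/L = 2·(8/3)/4 = 4/3 kN
Load 3 — point force P=2 kN at a=1 m (b=L-a=3):
  R_A = Pb/L = 2·3/4 = 3/2 kN
  R_B = Pa/L = 2·1/4 = 1/2 kN
Superposition: R_A = 11/2 kN, R_B = 17/2 kN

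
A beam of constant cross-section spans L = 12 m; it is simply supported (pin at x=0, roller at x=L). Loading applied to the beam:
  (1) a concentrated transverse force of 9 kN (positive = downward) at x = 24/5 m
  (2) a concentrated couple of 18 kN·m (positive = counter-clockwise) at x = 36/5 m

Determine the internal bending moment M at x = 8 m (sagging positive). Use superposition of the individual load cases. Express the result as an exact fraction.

M(8) = 42/5 kN·m

Load 1 — point force P=9 kN at a=24/5 m (b=L-a=36/5):
  M_1 = Pa(L-x)/L  [x>a] = 9·(24/5)·(12-8)/12 = 72/5 kN·m
Load 2 — applied couple M₀=18 kN·m at a=36/5 m (b=L-a=24/5):
  M_2 = M₀x/L - M₀  [x>a] = 18·8/12 - 18 = -6 kN·m
Superposition: M = Σ M_i = 42/5 kN·m ≈ 8.400000 kN·m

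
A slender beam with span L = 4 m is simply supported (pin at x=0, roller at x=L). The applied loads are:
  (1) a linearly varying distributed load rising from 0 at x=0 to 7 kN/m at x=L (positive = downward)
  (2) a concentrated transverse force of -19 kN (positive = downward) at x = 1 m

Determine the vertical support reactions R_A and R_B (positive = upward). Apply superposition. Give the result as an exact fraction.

R_A = -115/12 kN, R_B = 55/12 kN

Load 1 — triangular load w₀=7 kN/m (0→w₀ over full span):
  R_A = w₀L/6 = 7·4/6 = 14/3 kN
  R_B = w₀L/3 = 7·4/3 = 28/3 kN
Load 2 — point force P=-19 kN at a=1 m (b=L-a=3):
  R_A = Pb/L = (-19)·3/4 = -57/4 kN
  R_B = Pa/L = (-19)·1/4 = -19/4 kN
Superposition: R_A = -115/12 kN, R_B = 55/12 kN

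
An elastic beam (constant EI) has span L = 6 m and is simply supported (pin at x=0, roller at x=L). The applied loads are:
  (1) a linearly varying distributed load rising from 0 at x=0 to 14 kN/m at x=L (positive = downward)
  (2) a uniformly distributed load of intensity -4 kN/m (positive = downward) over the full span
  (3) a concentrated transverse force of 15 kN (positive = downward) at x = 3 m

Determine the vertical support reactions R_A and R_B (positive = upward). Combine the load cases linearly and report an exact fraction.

R_A = 19/2 kN, R_B = 47/2 kN

Load 1 — triangular load w₀=14 kN/m (0→w₀ over full span):
  R_A = w₀L/6 = 14·6/6 = 14 kN
  R_B = w₀L/3 = 14·6/3 = 28 kN
Load 2 — uniform load w=-4 kN/m over full span:
  R_A = wL/2 = (-4)·6/2 = -12 kN
  R_B = wL/2 = (-4)·6/2 = -12 kN
Load 3 — point force P=15 kN at a=3 m (b=L-a=3):
  R_A = Pb/L = 15·3/6 = 15/2 kN
  R_B = Pa/L = 15·3/6 = 15/2 kN
Superposition: R_A = 19/2 kN, R_B = 47/2 kN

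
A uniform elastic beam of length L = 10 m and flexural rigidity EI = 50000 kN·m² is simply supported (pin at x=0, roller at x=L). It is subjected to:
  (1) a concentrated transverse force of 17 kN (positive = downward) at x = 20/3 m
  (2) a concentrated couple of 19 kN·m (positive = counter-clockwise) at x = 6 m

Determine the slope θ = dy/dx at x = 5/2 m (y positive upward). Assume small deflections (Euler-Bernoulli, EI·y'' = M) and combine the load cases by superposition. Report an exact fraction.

Load 1 — point force P=17 kN at a=20/3 m (b=L-a=10/3):
  θ_1 = -Pb(L²-b²-3x²)/(6LEI)  [x≤a] = -17·(10/3)·(10²-(10/3)²-3·(5/2)²)/(6·10·50000) = -1717/1296000 rad
Load 2 — applied couple M₀=19 kN·m at a=6 m (b=L-a=4):
  θ_2 = (M₀x²/(2L)+C₁)/EI  [x≤a] with C₁=M₀(3b²-L²)/(6L)=-247/15 = (19·(5/2)²/(2·10)+(-247/15))/50000 = -2527/12000000 rad
Superposition: θ = Σ θ_i = -497479/324000000 rad ≈ -0.001535 rad

θ(5/2) = -497479/324000000 rad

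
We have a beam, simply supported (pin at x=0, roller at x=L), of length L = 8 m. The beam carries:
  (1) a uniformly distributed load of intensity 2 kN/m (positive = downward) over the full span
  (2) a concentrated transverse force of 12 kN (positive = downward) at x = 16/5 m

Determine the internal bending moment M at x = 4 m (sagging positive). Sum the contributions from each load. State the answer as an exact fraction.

Load 1 — uniform load w=2 kN/m over full span:
  M_1 = wx(L-x)/2 = 2·4·(8-4)/2 = 16 kN·m
Load 2 — point force P=12 kN at a=16/5 m (b=L-a=24/5):
  M_2 = Pa(L-x)/L  [x>a] = 12·(16/5)·(8-4)/8 = 96/5 kN·m
Superposition: M = Σ M_i = 176/5 kN·m ≈ 35.200000 kN·m

M(4) = 176/5 kN·m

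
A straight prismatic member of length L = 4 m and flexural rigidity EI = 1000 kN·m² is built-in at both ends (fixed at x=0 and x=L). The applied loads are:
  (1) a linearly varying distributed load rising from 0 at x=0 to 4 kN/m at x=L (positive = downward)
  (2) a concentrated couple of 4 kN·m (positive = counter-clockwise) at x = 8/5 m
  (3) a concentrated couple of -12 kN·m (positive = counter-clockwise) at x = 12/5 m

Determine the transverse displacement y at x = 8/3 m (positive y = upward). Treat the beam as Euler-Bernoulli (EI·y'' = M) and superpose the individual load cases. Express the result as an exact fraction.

y(8/3) = -292/2278125 m

Load 1 — triangular load w₀=4 kN/m (0→w₀ over full span):
  y_1 = -w₀x²(L-x)²(x+2L)/(120LEI) = -4·(8/3)²·(4-(8/3))²·((8/3)+2·4)/(120·4·1000) = -512/455625 m
Load 2 — applied couple M₀=4 kN·m at a=8/5 m (b=L-a=12/5):
  y_2 = (R_Ax³/6 - M_Ax²/2 - M₀(x-a)²/2)/EI  [x>a] with R_A=36/25, M_A=12/25 = ((36/25)·(8/3)³/6 - (12/25)·(8/3)²/2 - 4·((8/3)-(8/5))²/2)/1000 = 16/28125 m
Load 3 — applied couple M₀=-12 kN·m at a=12/5 m (b=L-a=8/5):
  y_3 = (R_Ax³/6 - M_Ax²/2 - M₀(x-a)²/2)/EI  [x>a] with R_A=-108/25, M_A=-96/25 = ((-108/25)·(8/3)³/6 - (-96/25)·(8/3)²/2 - (-12)·((8/3)-(12/5))²/2)/1000 = 4/9375 m
Superposition: y = Σ y_i = -292/2278125 m ≈ -0.000128 m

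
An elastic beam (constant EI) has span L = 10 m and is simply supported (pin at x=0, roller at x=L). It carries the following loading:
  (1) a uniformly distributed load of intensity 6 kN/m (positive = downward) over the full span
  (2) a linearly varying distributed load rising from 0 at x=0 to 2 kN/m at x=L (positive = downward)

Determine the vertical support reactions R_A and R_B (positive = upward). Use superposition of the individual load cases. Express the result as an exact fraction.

Load 1 — uniform load w=6 kN/m over full span:
  R_A = wL/2 = 6·10/2 = 30 kN
  R_B = wL/2 = 6·10/2 = 30 kN
Load 2 — triangular load w₀=2 kN/m (0→w₀ over full span):
  R_A = w₀L/6 = 2·10/6 = 10/3 kN
  R_B = w₀L/3 = 2·10/3 = 20/3 kN
Superposition: R_A = 100/3 kN, R_B = 110/3 kN

R_A = 100/3 kN, R_B = 110/3 kN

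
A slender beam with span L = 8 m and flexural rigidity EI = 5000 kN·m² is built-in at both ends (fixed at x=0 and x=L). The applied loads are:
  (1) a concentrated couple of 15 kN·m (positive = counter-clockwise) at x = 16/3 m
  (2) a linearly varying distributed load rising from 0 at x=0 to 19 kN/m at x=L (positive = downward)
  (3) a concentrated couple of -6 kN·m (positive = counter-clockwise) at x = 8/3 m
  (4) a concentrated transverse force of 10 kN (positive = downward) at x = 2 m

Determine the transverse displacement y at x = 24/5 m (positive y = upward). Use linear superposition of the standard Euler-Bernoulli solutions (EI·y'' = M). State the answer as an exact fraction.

y(24/5) = -727088/29296875 m

Load 1 — applied couple M₀=15 kN·m at a=16/3 m (b=L-a=8/3):
  y_1 = (R_Ax³/6 - M_Ax²/2)/EI  [x≤a] with R_A=5/2, M_A=5 = ((5/2)·(24/5)³/6 - 5·(24/5)²/2)/5000 = -36/15625 m
Load 2 — triangular load w₀=19 kN/m (0→w₀ over full span):
  y_2 = -w₀x²(L-x)²(x+2L)/(120LEI) = -19·(24/5)²·(8-(24/5))²·((24/5)+2·8)/(120·8·5000) = -189696/9765625 m
Load 3 — applied couple M₀=-6 kN·m at a=8/3 m (b=L-a=16/3):
  y_3 = (R_Ax³/6 - M_Ax²/2 - M₀(x-a)²/2)/EI  [x>a] with R_A=-1, M_A=0 = ((-1)·(24/5)³/6 - 0·(24/5)²/2 - (-6)·((24/5)-(8/3))²/2)/5000 = -224/234375 m
Load 4 — point force P=10 kN at a=2 m (b=L-a=6):
  y_4 = -Pa²(L-x)²(3bL-(3b+a)(L-x))/(6L³EI)  [x>a] = -10·2²·(8-(24/5))²·(3·6·8-(3·6+2)·(8-(24/5)))/(6·8³·5000) = -4/1875 m
Superposition: y = Σ y_i = -727088/29296875 m ≈ -0.024818 m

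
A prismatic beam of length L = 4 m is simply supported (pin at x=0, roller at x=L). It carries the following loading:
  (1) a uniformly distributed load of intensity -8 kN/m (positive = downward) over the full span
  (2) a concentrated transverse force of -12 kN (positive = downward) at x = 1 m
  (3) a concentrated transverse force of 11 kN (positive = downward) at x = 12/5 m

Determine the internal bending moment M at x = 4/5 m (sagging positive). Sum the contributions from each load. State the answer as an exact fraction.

Load 1 — uniform load w=-8 kN/m over full span:
  M_1 = wx(L-x)/2 = (-8)·(4/5)·(4-(4/5))/2 = -256/25 kN·m
Load 2 — point force P=-12 kN at a=1 m (b=L-a=3):
  M_2 = Pbx/L  [x≤a] = (-12)·3·(4/5)/4 = -36/5 kN·m
Load 3 — point force P=11 kN at a=12/5 m (b=L-a=8/5):
  M_3 = Pbx/L  [x≤a] = 11·(8/5)·(4/5)/4 = 88/25 kN·m
Superposition: M = Σ M_i = -348/25 kN·m ≈ -13.920000 kN·m

M(4/5) = -348/25 kN·m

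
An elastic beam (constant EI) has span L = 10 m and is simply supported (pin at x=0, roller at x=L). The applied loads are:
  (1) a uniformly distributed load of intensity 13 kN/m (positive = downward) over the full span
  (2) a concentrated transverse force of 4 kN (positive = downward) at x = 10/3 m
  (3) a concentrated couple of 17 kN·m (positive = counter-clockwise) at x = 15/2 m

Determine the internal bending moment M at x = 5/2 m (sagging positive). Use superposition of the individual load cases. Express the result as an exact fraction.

Load 1 — uniform load w=13 kN/m over full span:
  M_1 = wx(L-x)/2 = 13·(5/2)·(10-(5/2))/2 = 975/8 kN·m
Load 2 — point force P=4 kN at a=10/3 m (b=L-a=20/3):
  M_2 = Pbx/L  [x≤a] = 4·(20/3)·(5/2)/10 = 20/3 kN·m
Load 3 — applied couple M₀=17 kN·m at a=15/2 m (b=L-a=5/2):
  M_3 = M₀x/L  [x≤a] = 17·(5/2)/10 = 17/4 kN·m
Superposition: M = Σ M_i = 3187/24 kN·m ≈ 132.791667 kN·m

M(5/2) = 3187/24 kN·m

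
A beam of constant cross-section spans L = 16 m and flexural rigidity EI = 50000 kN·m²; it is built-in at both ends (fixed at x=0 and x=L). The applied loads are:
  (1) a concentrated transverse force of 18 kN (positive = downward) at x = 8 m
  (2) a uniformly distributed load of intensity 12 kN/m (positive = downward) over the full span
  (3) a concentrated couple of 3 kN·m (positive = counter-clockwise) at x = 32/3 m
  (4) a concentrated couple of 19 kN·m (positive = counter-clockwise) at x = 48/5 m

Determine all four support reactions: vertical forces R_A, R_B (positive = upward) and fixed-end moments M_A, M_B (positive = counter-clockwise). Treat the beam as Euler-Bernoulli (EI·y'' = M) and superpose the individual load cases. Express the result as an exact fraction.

Load 1 — point force P=18 kN at a=8 m (b=L-a=8):
  R_A = Pb²(3a+b)/L³ = 18·8²·(3·8+8)/16³ = 9 kN
  M_A = Pab²/L² = 18·8·8²/16² = 36 kN·m
  R_B = Pa²(a+3b)/L³ = 18·8²·(8+3·8)/16³ = 9 kN
  M_B = -Pa²b/L² = -18·8²·8/16² = -36 kN·m
Load 2 — uniform load w=12 kN/m over full span:
  R_A = wL/2 = 12·16/2 = 96 kN
  M_A = wL²/12 = 12·16²/12 = 256 kN·m
  R_B = wL/2 = 12·16/2 = 96 kN
  M_B = -wL²/12 = -12·16²/12 = -256 kN·m
Load 3 — applied couple M₀=3 kN·m at a=32/3 m (b=L-a=16/3):
  R_A = 6M₀ab/L³ = 6·3·(32/3)·(16/3)/16³ = 1/4 kN
  M_A = M₀b(2a-b)/L² = 3·(16/3)·(2·(32/3)-(16/3))/16² = 1 kN·m
  R_B = -6M₀ab/L³ = -6·3·(32/3)·(16/3)/16³ = -1/4 kN
  M_B = M₀a(2b-a)/L² = 3·(32/3)·(2·(16/3)-(32/3))/16² = 0 kN·m
Load 4 — applied couple M₀=19 kN·m at a=48/5 m (b=L-a=32/5):
  R_A = 6M₀ab/L³ = 6·19·(48/5)·(32/5)/16³ = 171/100 kN
  M_A = M₀b(2a-b)/L² = 19·(32/5)·(2·(48/5)-(32/5))/16² = 152/25 kN·m
  R_B = -6M₀ab/L³ = -6·19·(48/5)·(32/5)/16³ = -171/100 kN
  M_B = M₀a(2b-a)/L² = 19·(48/5)·(2·(32/5)-(48/5))/16² = 57/25 kN·m
Superposition: R_A = 2674/25 kN, M_A = 7477/25 kN·m, R_B = 2576/25 kN, M_B = -7243/25 kN·m

R_A = 2674/25 kN, M_A = 7477/25 kN·m, R_B = 2576/25 kN, M_B = -7243/25 kN·m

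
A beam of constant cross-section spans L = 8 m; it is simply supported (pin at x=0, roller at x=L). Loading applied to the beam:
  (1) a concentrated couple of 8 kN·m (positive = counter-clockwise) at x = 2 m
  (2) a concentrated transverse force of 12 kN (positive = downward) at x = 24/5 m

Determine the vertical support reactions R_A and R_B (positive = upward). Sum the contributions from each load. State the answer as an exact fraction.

Load 1 — applied couple M₀=8 kN·m at a=2 m (b=L-a=6):
  R_A = M₀/L = 8/8 = 1 kN
  R_B = -M₀/L = -8/8 = -1 kN
Load 2 — point force P=12 kN at a=24/5 m (b=L-a=16/5):
  R_A = Pb/L = 12·(16/5)/8 = 24/5 kN
  R_B = Pa/L = 12·(24/5)/8 = 36/5 kN
Superposition: R_A = 29/5 kN, R_B = 31/5 kN

R_A = 29/5 kN, R_B = 31/5 kN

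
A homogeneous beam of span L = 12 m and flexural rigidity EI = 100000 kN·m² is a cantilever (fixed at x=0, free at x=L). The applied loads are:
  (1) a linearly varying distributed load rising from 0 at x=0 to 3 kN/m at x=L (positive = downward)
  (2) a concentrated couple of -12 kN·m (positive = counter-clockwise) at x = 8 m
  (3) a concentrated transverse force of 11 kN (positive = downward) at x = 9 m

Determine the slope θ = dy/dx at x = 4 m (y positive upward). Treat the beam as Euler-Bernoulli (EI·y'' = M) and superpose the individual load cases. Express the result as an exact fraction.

θ(4) = -593/75000 rad

Load 1 — triangular load w₀=3 kN/m (0→w₀ over full span):
  θ_1 = (w₀Lx²/4-w₀L²x/3-w₀x⁴/(24L))/EI = (3·12·4²/4-3·12²·4/3-3·4⁴/(24·12))/100000 = -163/37500 rad
Load 2 — applied couple M₀=-12 kN·m at a=8 m (b=L-a=4):
  θ_2 = M₀x/EI  [x≤a] = (-12)·4/100000 = -3/6250 rad
Load 3 — point force P=11 kN at a=9 m (b=L-a=3):
  θ_3 = -Px(2a-x)/(2EI)  [x≤a] = -11·4·(2·9-4)/(2·100000) = -77/25000 rad
Superposition: θ = Σ θ_i = -593/75000 rad ≈ -0.007907 rad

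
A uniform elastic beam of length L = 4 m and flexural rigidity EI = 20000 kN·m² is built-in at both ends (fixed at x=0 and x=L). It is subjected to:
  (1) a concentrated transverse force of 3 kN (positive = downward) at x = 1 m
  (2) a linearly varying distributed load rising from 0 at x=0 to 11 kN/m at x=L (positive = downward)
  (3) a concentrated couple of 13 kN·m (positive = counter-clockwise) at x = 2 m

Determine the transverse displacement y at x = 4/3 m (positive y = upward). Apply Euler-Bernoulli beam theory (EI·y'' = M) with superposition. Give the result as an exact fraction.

Load 1 — point force P=3 kN at a=1 m (b=L-a=3):
  y_1 = -Pa²(L-x)²(3bL-(3b+a)(L-x))/(6L³EI)  [x>a] = -3·1²·(4-(4/3))²·(3·3·4-(3·3+1)·(4-(4/3)))/(6·4³·20000) = -7/270000 m
Load 2 — triangular load w₀=11 kN/m (0→w₀ over full span):
  y_2 = -w₀x²(L-x)²(x+2L)/(120LEI) = -11·(4/3)²·(4-(4/3))²·((4/3)+2·4)/(120·4·20000) = -308/2278125 m
Load 3 — applied couple M₀=13 kN·m at a=2 m (b=L-a=2):
  y_3 = (R_Ax³/6 - M_Ax²/2)/EI  [x≤a] with R_A=39/8, M_A=13/4 = ((39/8)·(4/3)³/6 - (13/4)·(4/3)²/2)/20000 = -13/270000 m
Superposition: y = Σ y_i = -1907/9112500 m ≈ -0.000209 m

y(4/3) = -1907/9112500 m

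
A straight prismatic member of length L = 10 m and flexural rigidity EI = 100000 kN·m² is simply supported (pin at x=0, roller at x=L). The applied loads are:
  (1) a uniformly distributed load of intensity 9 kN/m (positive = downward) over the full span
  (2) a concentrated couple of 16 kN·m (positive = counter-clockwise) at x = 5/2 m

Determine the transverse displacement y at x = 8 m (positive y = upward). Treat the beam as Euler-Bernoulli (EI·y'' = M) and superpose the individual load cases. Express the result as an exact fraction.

Load 1 — uniform load w=9 kN/m over full span:
  y_1 = -wx(L³-2Lx²+x³)/(24EI) = -9·8·(10³-2·10·8²+8³)/(24·100000) = -87/12500 m
Load 2 — applied couple M₀=16 kN·m at a=5/2 m (b=L-a=15/2):
  y_2 = (M₀x³/(6L)-M₀(x-a)²/2+C₁x)/EI  [x>a] with C₁=M₀(3b²-L²)/(6L)=55/3 = (16·8³/(6·10)-16·(8-(5/2))²/2+(55/3)·8)/100000 = 103/250000 m
Superposition: y = Σ y_i = -1637/250000 m ≈ -0.006548 m

y(8) = -1637/250000 m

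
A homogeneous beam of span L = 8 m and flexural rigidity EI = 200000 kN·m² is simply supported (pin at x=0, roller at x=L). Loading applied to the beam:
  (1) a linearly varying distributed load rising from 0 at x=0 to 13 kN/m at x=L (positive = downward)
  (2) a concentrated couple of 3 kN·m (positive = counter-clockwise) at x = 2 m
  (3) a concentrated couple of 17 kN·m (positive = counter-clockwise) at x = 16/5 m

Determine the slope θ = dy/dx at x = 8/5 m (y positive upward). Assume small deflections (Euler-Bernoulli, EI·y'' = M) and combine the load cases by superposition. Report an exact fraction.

Load 1 — triangular load w₀=13 kN/m (0→w₀ over full span):
  θ_1 = -w₀(7L⁴-30L²x²+15x⁴)/(360LEI) = -13·(7·8⁴-30·8²·(8/5)²+15·(8/5)⁴)/(360·8·200000) = -9464/17578125 rad
Load 2 — applied couple M₀=3 kN·m at a=2 m (b=L-a=6):
  θ_2 = (M₀x²/(2L)+C₁)/EI  [x≤a] with C₁=M₀(3b²-L²)/(6L)=11/4 = (3·(8/5)²/(2·8)+(11/4))/200000 = 323/20000000 rad
Load 3 — applied couple M₀=17 kN·m at a=16/5 m (b=L-a=24/5):
  θ_3 = (M₀x²/(2L)+C₁)/EI  [x≤a] with C₁=M₀(3b²-L²)/(6L)=136/75 = (17·(8/5)²/(2·8)+(136/75))/200000 = 17/750000 rad
Superposition: θ = Σ θ_i = -2248109/4500000000 rad ≈ -0.000500 rad

θ(8/5) = -2248109/4500000000 rad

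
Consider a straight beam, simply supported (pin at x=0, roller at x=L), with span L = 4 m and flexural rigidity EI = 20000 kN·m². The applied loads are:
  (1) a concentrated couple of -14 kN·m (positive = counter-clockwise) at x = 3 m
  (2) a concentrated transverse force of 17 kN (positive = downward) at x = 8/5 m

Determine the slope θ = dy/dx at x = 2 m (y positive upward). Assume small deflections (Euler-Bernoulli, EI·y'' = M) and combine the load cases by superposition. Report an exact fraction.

Load 1 — applied couple M₀=-14 kN·m at a=3 m (b=L-a=1):
  θ_1 = (M₀x²/(2L)+C₁)/EI  [x≤a] with C₁=M₀(3b²-L²)/(6L)=91/12 = ((-14)·2²/(2·4)+(91/12))/20000 = 7/240000 rad
Load 2 — point force P=17 kN at a=8/5 m (b=L-a=12/5):
  θ_2 = -Pa(2L²-6Lx+3x²+a²)/(6LEI)  [x>a] = -17·(8/5)·(2·4²-6·4·2+3·2²+(8/5)²)/(6·4·20000) = 51/625000 rad
Superposition: θ = Σ θ_i = 3323/30000000 rad ≈ 0.000111 rad

θ(2) = 3323/30000000 rad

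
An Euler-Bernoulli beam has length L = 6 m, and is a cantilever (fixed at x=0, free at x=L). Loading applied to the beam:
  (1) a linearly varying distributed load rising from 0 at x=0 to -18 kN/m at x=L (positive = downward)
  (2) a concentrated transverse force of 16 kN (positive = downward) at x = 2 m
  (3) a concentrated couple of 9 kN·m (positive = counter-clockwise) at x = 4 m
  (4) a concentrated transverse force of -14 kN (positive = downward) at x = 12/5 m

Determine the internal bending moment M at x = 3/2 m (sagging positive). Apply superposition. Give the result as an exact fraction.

Load 1 — triangular load w₀=-18 kN/m (0→w₀ over full span):
  M_1 = w₀Lx/2 - w₀L²/3 - w₀x³/(6L) = (-18)·6·(3/2)/2 - (-18)·6²/3 - (-18)·(3/2)³/(6·6) = 2187/16 kN·m
Load 2 — point force P=16 kN at a=2 m (b=L-a=4):
  M_2 = -P(a-x)  [x≤a] = -16·(2-(3/2)) = -8 kN·m
Load 3 — applied couple M₀=9 kN·m at a=4 m (b=L-a=2):
  M_3 = M₀  [x≤a] = 9 = 9 kN·m
Load 4 — point force P=-14 kN at a=12/5 m (b=L-a=18/5):
  M_4 = -P(a-x)  [x≤a] = -(-14)·((12/5)-(3/2)) = 63/5 kN·m
Superposition: M = Σ M_i = 12023/80 kN·m ≈ 150.287500 kN·m

M(3/2) = 12023/80 kN·m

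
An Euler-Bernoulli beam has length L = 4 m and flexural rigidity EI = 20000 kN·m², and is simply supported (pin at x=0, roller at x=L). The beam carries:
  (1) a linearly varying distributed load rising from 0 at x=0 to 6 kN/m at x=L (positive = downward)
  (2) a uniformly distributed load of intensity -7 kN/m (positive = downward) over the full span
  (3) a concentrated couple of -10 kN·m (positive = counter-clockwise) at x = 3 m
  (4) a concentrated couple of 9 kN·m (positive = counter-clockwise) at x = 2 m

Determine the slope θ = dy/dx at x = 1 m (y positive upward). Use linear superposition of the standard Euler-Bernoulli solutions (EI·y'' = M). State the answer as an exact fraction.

θ(1) = 2663/4800000 rad

Load 1 — triangular load w₀=6 kN/m (0→w₀ over full span):
  θ_1 = -w₀(7L⁴-30L²x²+15x⁴)/(360LEI) = -6·(7·4⁴-30·4²·1²+15·1⁴)/(360·4·20000) = -1327/4800000 rad
Load 2 — uniform load w=-7 kN/m over full span:
  θ_2 = -w(L³-6Lx²+4x³)/(24EI) = -(-7)·(4³-6·4·1²+4·1³)/(24·20000) = 77/120000 rad
Load 3 — applied couple M₀=-10 kN·m at a=3 m (b=L-a=1):
  θ_3 = (M₀x²/(2L)+C₁)/EI  [x≤a] with C₁=M₀(3b²-L²)/(6L)=65/12 = ((-10)·1²/(2·4)+(65/12))/20000 = 1/4800 rad
Load 4 — applied couple M₀=9 kN·m at a=2 m (b=L-a=2):
  θ_4 = (M₀x²/(2L)+C₁)/EI  [x≤a] with C₁=M₀(3b²-L²)/(6L)=-3/2 = (9·1²/(2·4)+(-3/2))/20000 = -3/160000 rad
Superposition: θ = Σ θ_i = 2663/4800000 rad ≈ 0.000555 rad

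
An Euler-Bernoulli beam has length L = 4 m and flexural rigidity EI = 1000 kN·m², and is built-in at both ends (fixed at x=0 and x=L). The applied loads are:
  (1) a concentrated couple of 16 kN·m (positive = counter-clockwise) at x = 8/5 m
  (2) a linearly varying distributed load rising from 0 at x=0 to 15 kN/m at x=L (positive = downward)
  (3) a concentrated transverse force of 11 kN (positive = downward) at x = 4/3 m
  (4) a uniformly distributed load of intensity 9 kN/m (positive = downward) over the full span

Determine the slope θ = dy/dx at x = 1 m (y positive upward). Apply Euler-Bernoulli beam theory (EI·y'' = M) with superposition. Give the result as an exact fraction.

θ(1) = -69413/7200000 rad

Load 1 — applied couple M₀=16 kN·m at a=8/5 m (b=L-a=12/5):
  θ_1 = (R_Ax²/2 - M_Ax)/EI  [x≤a] with R_A=144/25, M_A=48/25 = ((144/25)·1²/2 - (48/25)·1)/1000 = 3/3125 rad
Load 2 — triangular load w₀=15 kN/m (0→w₀ over full span):
  θ_2 = -w₀(2x(L-x)(L-2x)(x+2L)+x²(L-x)²)/(120LEI) = -15·(2·1·(4-1)·(4-2·1)·(1+2·4)+1²·(4-1)²)/(120·4·1000) = -117/32000 rad
Load 3 — point force P=11 kN at a=4/3 m (b=L-a=8/3):
  θ_3 = -Pb²x(2aL-(3a+b)x)/(2L³EI)  [x≤a] = -11·(8/3)²·1·(2·(4/3)·4-(3·(4/3)+(8/3))·1)/(2·4³·1000) = -11/4500 rad
Load 4 — uniform load w=9 kN/m over full span:
  θ_4 = -wx(L-x)(L-2x)/(12EI) = -9·1·(4-1)·(4-2·1)/(12·1000) = -9/2000 rad
Superposition: θ = Σ θ_i = -69413/7200000 rad ≈ -0.009641 rad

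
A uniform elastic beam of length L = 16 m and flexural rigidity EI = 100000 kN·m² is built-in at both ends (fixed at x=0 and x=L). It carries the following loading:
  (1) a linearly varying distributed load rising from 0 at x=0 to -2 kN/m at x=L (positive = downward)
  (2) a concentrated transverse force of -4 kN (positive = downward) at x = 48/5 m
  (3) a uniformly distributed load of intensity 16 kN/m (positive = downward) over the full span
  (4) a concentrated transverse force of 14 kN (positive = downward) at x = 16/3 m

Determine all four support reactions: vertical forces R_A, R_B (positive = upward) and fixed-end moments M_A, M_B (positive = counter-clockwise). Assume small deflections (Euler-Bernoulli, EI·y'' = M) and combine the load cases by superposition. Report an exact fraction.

R_A = 446048/3375 kN, M_A = 1185664/3375 kN·m, R_B = 397702/3375 kN, M_B = -1090496/3375 kN·m

Load 1 — triangular load w₀=-2 kN/m (0→w₀ over full span):
  R_A = 3w₀L/20 = 3·(-2)·16/20 = -24/5 kN
  M_A = w₀L²/30 = (-2)·16²/30 = -256/15 kN·m
  R_B = 7w₀L/20 = 7·(-2)·16/20 = -56/5 kN
  M_B = -w₀L²/20 = -(-2)·16²/20 = 128/5 kN·m
Load 2 — point force P=-4 kN at a=48/5 m (b=L-a=32/5):
  R_A = Pb²(3a+b)/L³ = (-4)·(32/5)²·(3·(48/5)+(32/5))/16³ = -176/125 kN
  M_A = Pab²/L² = (-4)·(48/5)·(32/5)²/16² = -768/125 kN·m
  R_B = Pa²(a+3b)/L³ = (-4)·(48/5)²·((48/5)+3·(32/5))/16³ = -324/125 kN
  M_B = -Pa²b/L² = -(-4)·(48/5)²·(32/5)/16² = 1152/125 kN·m
Load 3 — uniform load w=16 kN/m over full span:
  R_A = wL/2 = 16·16/2 = 128 kN
  M_A = wL²/12 = 16·16²/12 = 1024/3 kN·m
  R_B = wL/2 = 16·16/2 = 128 kN
  M_B = -wL²/12 = -16·16²/12 = -1024/3 kN·m
Load 4 — point force P=14 kN at a=16/3 m (b=L-a=32/3):
  R_A = Pb²(3a+b)/L³ = 14·(32/3)²·(3·(16/3)+(32/3))/16³ = 280/27 kN
  M_A = Pab²/L² = 14·(16/3)·(32/3)²/16² = 896/27 kN·m
  R_B = Pa²(a+3b)/L³ = 14·(16/3)²·((16/3)+3·(32/3))/16³ = 98/27 kN
  M_B = -Pa²b/L² = -14·(16/3)²·(32/3)/16² = -448/27 kN·m
Superposition: R_A = 446048/3375 kN, M_A = 1185664/3375 kN·m, R_B = 397702/3375 kN, M_B = -1090496/3375 kN·m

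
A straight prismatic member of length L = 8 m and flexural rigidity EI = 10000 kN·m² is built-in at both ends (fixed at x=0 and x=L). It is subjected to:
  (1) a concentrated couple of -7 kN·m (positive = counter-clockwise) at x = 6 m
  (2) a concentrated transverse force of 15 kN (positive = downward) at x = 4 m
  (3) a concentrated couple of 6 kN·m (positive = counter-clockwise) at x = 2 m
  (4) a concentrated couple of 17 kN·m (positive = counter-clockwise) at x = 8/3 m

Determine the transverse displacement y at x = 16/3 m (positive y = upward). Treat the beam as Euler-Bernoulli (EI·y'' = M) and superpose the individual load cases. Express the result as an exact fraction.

y(16/3) = -499/607500 m

Load 1 — applied couple M₀=-7 kN·m at a=6 m (b=L-a=2):
  y_1 = (R_Ax³/6 - M_Ax²/2)/EI  [x≤a] with R_A=-63/64, M_A=-35/16 = ((-63/64)·(16/3)³/6 - (-35/16)·(16/3)²/2)/10000 = 7/11250 m
Load 2 — point force P=15 kN at a=4 m (b=L-a=4):
  y_2 = -Pa²(L-x)²(3bL-(3b+a)(L-x))/(6L³EI)  [x>a] = -15·4²·(8-(16/3))²·(3·4·8-(3·4+4)·(8-(16/3)))/(6·8³·10000) = -2/675 m
Load 3 — applied couple M₀=6 kN·m at a=2 m (b=L-a=6):
  y_3 = (R_Ax³/6 - M_Ax²/2 - M₀(x-a)²/2)/EI  [x>a] with R_A=27/32, M_A=-9/8 = ((27/32)·(16/3)³/6 - (-9/8)·(16/3)²/2 - 6·((16/3)-2)²/2)/10000 = 1/2500 m
Load 4 — applied couple M₀=17 kN·m at a=8/3 m (b=L-a=16/3):
  y_4 = (R_Ax³/6 - M_Ax²/2 - M₀(x-a)²/2)/EI  [x>a] with R_A=17/6, M_A=0 = ((17/6)·(16/3)³/6 - 0·(16/3)²/2 - 17·((16/3)-(8/3))²/2)/10000 = 34/30375 m
Superposition: y = Σ y_i = -499/607500 m ≈ -0.000821 m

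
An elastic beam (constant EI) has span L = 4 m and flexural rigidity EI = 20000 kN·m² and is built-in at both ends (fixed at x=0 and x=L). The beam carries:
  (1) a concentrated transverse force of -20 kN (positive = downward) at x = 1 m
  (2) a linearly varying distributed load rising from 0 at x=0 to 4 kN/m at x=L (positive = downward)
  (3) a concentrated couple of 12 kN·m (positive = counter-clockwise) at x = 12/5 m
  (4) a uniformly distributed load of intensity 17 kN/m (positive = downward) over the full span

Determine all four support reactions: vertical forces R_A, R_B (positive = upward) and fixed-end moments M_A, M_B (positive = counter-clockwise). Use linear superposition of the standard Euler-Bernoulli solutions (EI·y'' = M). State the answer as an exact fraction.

Load 1 — point force P=-20 kN at a=1 m (b=L-a=3):
  R_A = Pb²(3a+b)/L³ = (-20)·3²·(3·1+3)/4³ = -135/8 kN
  M_A = Pab²/L² = (-20)·1·3²/4² = -45/4 kN·m
  R_B = Pa²(a+3b)/L³ = (-20)·1²·(1+3·3)/4³ = -25/8 kN
  M_B = -Pa²b/L² = -(-20)·1²·3/4² = 15/4 kN·m
Load 2 — triangular load w₀=4 kN/m (0→w₀ over full span):
  R_A = 3w₀L/20 = 3·4·4/20 = 12/5 kN
  M_A = w₀L²/30 = 4·4²/30 = 32/15 kN·m
  R_B = 7w₀L/20 = 7·4·4/20 = 28/5 kN
  M_B = -w₀L²/20 = -4·4²/20 = -16/5 kN·m
Load 3 — applied couple M₀=12 kN·m at a=12/5 m (b=L-a=8/5):
  R_A = 6M₀ab/L³ = 6·12·(12/5)·(8/5)/4³ = 108/25 kN
  M_A = M₀b(2a-b)/L² = 12·(8/5)·(2·(12/5)-(8/5))/4² = 96/25 kN·m
  R_B = -6M₀ab/L³ = -6·12·(12/5)·(8/5)/4³ = -108/25 kN
  M_B = M₀a(2b-a)/L² = 12·(12/5)·(2·(8/5)-(12/5))/4² = 36/25 kN·m
Load 4 — uniform load w=17 kN/m over full span:
  R_A = wL/2 = 17·4/2 = 34 kN
  M_A = wL²/12 = 17·4²/12 = 68/3 kN·m
  R_B = wL/2 = 17·4/2 = 34 kN
  M_B = -wL²/12 = -17·4²/12 = -68/3 kN·m
Superposition: R_A = 4769/200 kN, M_A = 1739/100 kN·m, R_B = 6431/200 kN, M_B = -6203/300 kN·m

R_A = 4769/200 kN, M_A = 1739/100 kN·m, R_B = 6431/200 kN, M_B = -6203/300 kN·m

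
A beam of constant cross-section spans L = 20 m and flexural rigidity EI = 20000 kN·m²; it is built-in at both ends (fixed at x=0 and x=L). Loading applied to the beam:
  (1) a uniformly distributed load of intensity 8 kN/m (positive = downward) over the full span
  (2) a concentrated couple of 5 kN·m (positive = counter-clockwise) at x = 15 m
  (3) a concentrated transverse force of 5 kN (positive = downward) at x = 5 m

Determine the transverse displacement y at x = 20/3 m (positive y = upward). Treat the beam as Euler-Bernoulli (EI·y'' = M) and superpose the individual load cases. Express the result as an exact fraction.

Load 1 — uniform load w=8 kN/m over full span:
  y_1 = -wx²(L-x)²/(24EI) = -8·(20/3)²·(20-(20/3))²/(24·20000) = -32/243 m
Load 2 — applied couple M₀=5 kN·m at a=15 m (b=L-a=5):
  y_2 = (R_Ax³/6 - M_Ax²/2)/EI  [x≤a] with R_A=9/32, M_A=25/16 = ((9/32)·(20/3)³/6 - (25/16)·(20/3)²/2)/20000 = -1/960 m
Load 3 — point force P=5 kN at a=5 m (b=L-a=15):
  y_3 = -Pa²(L-x)²(3bL-(3b+a)(L-x))/(6L³EI)  [x>a] = -5·5²·(20-(20/3))²·(3·15·20-(3·15+5)·(20-(20/3)))/(6·20³·20000) = -7/1296 m
Superposition: y = Σ y_i = -10741/77760 m ≈ -0.138130 m

y(20/3) = -10741/77760 m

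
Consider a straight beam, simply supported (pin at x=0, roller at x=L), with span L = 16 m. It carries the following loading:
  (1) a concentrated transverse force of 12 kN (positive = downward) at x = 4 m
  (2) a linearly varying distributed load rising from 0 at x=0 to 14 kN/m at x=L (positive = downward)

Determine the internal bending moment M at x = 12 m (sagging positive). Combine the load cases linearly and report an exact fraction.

Load 1 — point force P=12 kN at a=4 m (b=L-a=12):
  M_1 = Pa(L-x)/L  [x>a] = 12·4·(16-12)/16 = 12 kN·m
Load 2 — triangular load w₀=14 kN/m (0→w₀ over full span):
  M_2 = w₀Lx/6 - w₀x³/(6L) = 14·16·12/6 - 14·12³/(6·16) = 196 kN·m
Superposition: M = Σ M_i = 208 kN·m ≈ 208.000000 kN·m

M(12) = 208 kN·m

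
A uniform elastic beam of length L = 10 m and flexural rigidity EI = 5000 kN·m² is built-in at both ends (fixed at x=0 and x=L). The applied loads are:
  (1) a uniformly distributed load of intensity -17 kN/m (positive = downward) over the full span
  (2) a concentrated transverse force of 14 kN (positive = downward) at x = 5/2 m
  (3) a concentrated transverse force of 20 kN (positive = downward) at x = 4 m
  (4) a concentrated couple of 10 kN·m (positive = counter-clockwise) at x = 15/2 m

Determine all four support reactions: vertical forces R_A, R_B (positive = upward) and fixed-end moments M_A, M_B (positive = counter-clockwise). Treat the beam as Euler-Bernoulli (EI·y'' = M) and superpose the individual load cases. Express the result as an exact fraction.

Load 1 — uniform load w=-17 kN/m over full span:
  R_A = wL/2 = (-17)·10/2 = -85 kN
  M_A = wL²/12 = (-17)·10²/12 = -425/3 kN·m
  R_B = wL/2 = (-17)·10/2 = -85 kN
  M_B = -wL²/12 = -(-17)·10²/12 = 425/3 kN·m
Load 2 — point force P=14 kN at a=5/2 m (b=L-a=15/2):
  R_A = Pb²(3a+b)/L³ = 14·(15/2)²·(3·(5/2)+(15/2))/10³ = 189/16 kN
  M_A = Pab²/L² = 14·(5/2)·(15/2)²/10² = 315/16 kN·m
  R_B = Pa²(a+3b)/L³ = 14·(5/2)²·((5/2)+3·(15/2))/10³ = 35/16 kN
  M_B = -Pa²b/L² = -14·(5/2)²·(15/2)/10² = -105/16 kN·m
Load 3 — point force P=20 kN at a=4 m (b=L-a=6):
  R_A = Pb²(3a+b)/L³ = 20·6²·(3·4+6)/10³ = 324/25 kN
  M_A = Pab²/L² = 20·4·6²/10² = 144/5 kN·m
  R_B = Pa²(a+3b)/L³ = 20·4²·(4+3·6)/10³ = 176/25 kN
  M_B = -Pa²b/L² = -20·4²·6/10² = -96/5 kN·m
Load 4 — applied couple M₀=10 kN·m at a=15/2 m (b=L-a=5/2):
  R_A = 6M₀ab/L³ = 6·10·(15/2)·(5/2)/10³ = 9/8 kN
  M_A = M₀b(2a-b)/L² = 10·(5/2)·(2·(15/2)-(5/2))/10² = 25/8 kN·m
  R_B = -6M₀ab/L³ = -6·10·(15/2)·(5/2)/10³ = -9/8 kN
  M_B = M₀a(2b-a)/L² = 10·(15/2)·(2·(5/2)-(15/2))/10² = -15/8 kN·m
Superposition: R_A = -23641/400 kN, M_A = -21613/240 kN·m, R_B = -30759/400 kN, M_B = 27367/240 kN·m

R_A = -23641/400 kN, M_A = -21613/240 kN·m, R_B = -30759/400 kN, M_B = 27367/240 kN·m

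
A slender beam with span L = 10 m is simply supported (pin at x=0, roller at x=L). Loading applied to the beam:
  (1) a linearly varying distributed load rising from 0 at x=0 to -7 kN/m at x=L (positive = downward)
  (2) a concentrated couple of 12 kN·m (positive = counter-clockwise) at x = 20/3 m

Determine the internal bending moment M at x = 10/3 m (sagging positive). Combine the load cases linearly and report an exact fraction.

M(10/3) = -2476/81 kN·m

Load 1 — triangular load w₀=-7 kN/m (0→w₀ over full span):
  M_1 = w₀Lx/6 - w₀x³/(6L) = (-7)·10·(10/3)/6 - (-7)·(10/3)³/(6·10) = -2800/81 kN·m
Load 2 — applied couple M₀=12 kN·m at a=20/3 m (b=L-a=10/3):
  M_2 = M₀x/L  [x≤a] = 12·(10/3)/10 = 4 kN·m
Superposition: M = Σ M_i = -2476/81 kN·m ≈ -30.567901 kN·m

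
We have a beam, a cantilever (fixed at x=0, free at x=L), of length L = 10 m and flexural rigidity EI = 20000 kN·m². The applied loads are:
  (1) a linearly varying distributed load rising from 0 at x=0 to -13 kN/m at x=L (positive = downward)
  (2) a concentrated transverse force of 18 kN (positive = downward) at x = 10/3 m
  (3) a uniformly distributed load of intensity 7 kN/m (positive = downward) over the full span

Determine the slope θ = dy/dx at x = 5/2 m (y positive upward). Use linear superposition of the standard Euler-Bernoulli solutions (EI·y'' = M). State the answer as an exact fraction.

Load 1 — triangular load w₀=-13 kN/m (0→w₀ over full span):
  θ_1 = (w₀Lx²/4-w₀L²x/3-w₀x⁴/(24L))/EI = ((-13)·10·(5/2)²/4-(-13)·10²·(5/2)/3-(-13)·(5/2)⁴/(24·10))/20000 = 1807/40960 rad
Load 2 — point force P=18 kN at a=10/3 m (b=L-a=20/3):
  θ_2 = -Px(2a-x)/(2EI)  [x≤a] = -18·(5/2)·(2·(10/3)-(5/2))/(2·20000) = -3/640 rad
Load 3 — uniform load w=7 kN/m over full span:
  θ_3 = -wx(x²-3Lx+3L²)/(6EI) = -7·(5/2)·((5/2)²-3·10·(5/2)+3·10²)/(6·20000) = -259/7680 rad
Superposition: θ = Σ θ_i = 701/122880 rad ≈ 0.005705 rad

θ(5/2) = 701/122880 rad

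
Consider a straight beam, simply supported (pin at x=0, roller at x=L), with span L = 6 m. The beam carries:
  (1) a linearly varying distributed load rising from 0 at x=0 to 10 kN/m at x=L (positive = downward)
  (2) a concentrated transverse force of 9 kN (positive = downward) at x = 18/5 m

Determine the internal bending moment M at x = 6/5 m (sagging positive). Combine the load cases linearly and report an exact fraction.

Load 1 — triangular load w₀=10 kN/m (0→w₀ over full span):
  M_1 = w₀Lx/6 - w₀x³/(6L) = 10·6·(6/5)/6 - 10·(6/5)³/(6·6) = 288/25 kN·m
Load 2 — point force P=9 kN at a=18/5 m (b=L-a=12/5):
  M_2 = Pbx/L  [x≤a] = 9·(12/5)·(6/5)/6 = 108/25 kN·m
Superposition: M = Σ M_i = 396/25 kN·m ≈ 15.840000 kN·m

M(6/5) = 396/25 kN·m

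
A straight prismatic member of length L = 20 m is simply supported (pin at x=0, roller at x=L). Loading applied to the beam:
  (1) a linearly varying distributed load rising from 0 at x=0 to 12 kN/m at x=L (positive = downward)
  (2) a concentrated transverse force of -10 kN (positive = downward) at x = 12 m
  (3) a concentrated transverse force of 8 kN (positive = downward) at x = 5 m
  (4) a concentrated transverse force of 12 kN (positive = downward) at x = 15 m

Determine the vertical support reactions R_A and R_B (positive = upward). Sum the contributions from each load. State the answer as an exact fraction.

R_A = 45 kN, R_B = 85 kN

Load 1 — triangular load w₀=12 kN/m (0→w₀ over full span):
  R_A = w₀L/6 = 12·20/6 = 40 kN
  R_B = w₀L/3 = 12·20/3 = 80 kN
Load 2 — point force P=-10 kN at a=12 m (b=L-a=8):
  R_A = Pb/L = (-10)·8/20 = -4 kN
  R_B = Pa/L = (-10)·12/20 = -6 kN
Load 3 — point force P=8 kN at a=5 m (b=L-a=15):
  R_A = Pb/L = 8·15/20 = 6 kN
  R_B = Pa/L = 8·5/20 = 2 kN
Load 4 — point force P=12 kN at a=15 m (b=L-a=5):
  R_A = Pb/L = 12·5/20 = 3 kN
  R_B = Pa/L = 12·15/20 = 9 kN
Superposition: R_A = 45 kN, R_B = 85 kN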